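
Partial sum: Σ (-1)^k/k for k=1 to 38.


S = -1 + 1/2 - 1/3 + 1/4 - 1/5 + 1/6 - 1/7 + 1/8 ± ...
= -0.6802
(Full series converges to -ln(2) ≈ -0.6931)

S_38 = -0.6802


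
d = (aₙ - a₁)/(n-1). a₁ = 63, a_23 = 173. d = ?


d = (aₙ - a₁)/(n-1)
= (173 - 63)/(23-1)
= 110/22 = 5

d = 5


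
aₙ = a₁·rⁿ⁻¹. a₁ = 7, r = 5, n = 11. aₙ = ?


aₙ = a₁·r^(n-1)
= 7×5^10
= 7×9765625
= 68359375

a_11 = 68359375


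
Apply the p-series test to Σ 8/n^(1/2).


p-series test: Σ c/n^p converges if p > 1, diverges if p ≤ 1 (constant c > 0 doesn't affect convergence).
p = 1/2
1/2 ≤ 1 → DIVERGES

Diverges (p = 1/2 ≤ 1)


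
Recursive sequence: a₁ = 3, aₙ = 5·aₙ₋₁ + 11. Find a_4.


Computing step by step:
a_1 = 3
a_2 = 26
a_3 = 141
a_4 = 716


a_4 = 716


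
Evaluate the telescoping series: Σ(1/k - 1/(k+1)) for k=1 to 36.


Telescoping: adjacent terms cancel.
= 1/1 - 1/37
= 1 - 1/37 = 36/37

Sum = 36/37


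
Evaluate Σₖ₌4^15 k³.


Σₖ₌4^15 k³ = [15·16/2]² − [3·4/2]²
= 14400 − 36 = 14364

Σk³ = 14364


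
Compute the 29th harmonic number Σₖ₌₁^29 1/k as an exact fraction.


H_29 = 1/1 + 1/2 + 1/3 + ... + 1/29
= 9227046511387/2329089562800
≈ 3.9617

H_29 = 9227046511387/2329089562800 ≈ 3.9617


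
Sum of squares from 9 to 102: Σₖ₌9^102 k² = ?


Σₖ₌9^102 k² = Σₖ₌₁^102 k² − Σₖ₌₁^8 k²
= 102·103·205/6 − 8·9·17/6
= 358955 − 204 = 358751

Σk² = 358751


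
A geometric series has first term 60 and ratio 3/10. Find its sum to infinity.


S∞ = a₁/(1-r) = 60/(1 - 3/10)
= 60/(7/10)
= 600/7

S∞ = 600/7


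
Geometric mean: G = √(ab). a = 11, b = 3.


GM = √(11×3) = √33 = 5.7446

GM = 5.7446


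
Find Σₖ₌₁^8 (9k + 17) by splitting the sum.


Σ(9k+17) = 9·Σk + 17·n
= 9·36 + 17·8
= 324 + 136 = 460

Σ = 460


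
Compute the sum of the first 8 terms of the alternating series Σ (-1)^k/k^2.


S = -1 + 1/4 - 1/9 + 1/16 - 1/25 + 1/36 - 1/49 + 1/64
= -0.8156
(Full series converges to -π²/12 ≈ -0.8225)

S_8 = -0.8156


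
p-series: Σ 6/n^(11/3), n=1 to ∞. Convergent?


p-series test: Σ c/n^p converges if p > 1, diverges if p ≤ 1 (constant c > 0 doesn't affect convergence).
p = 11/3
11/3 > 1 → CONVERGES

Converges (p = 11/3 > 1)


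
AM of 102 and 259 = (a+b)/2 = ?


AM = (102 + 259)/2 = 361/2 = 180.5

AM = 180.5


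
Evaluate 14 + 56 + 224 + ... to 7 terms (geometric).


Sₙ = 14×(4^7 - 1)/(4 - 1)
= 14×(16384 - 1)/3
= 14×16383/3
= 76454

S_7 = 76454


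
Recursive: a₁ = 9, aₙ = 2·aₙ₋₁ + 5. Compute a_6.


Computing step by step:
a_1 = 9
a_2 = 23
a_3 = 51
a_4 = 107
a_5 = 219
a_6 = 443


a_6 = 443


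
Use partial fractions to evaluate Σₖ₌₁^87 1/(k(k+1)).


1/(k(k+1)) = 1/k - 1/(k+1) (partial fractions)
Telescoping: Σ = 1 - 1/88 = 87/88

Sum = 87/88


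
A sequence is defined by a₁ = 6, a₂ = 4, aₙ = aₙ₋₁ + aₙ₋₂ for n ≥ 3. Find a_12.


Computing iteratively: 6, 4, 10, 14, 24, 38, 62, 100, 162, 262, 424, 686
a_12 = 686

a_12 = 686


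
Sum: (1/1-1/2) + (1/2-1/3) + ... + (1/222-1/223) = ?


Telescoping: adjacent terms cancel.
= 1/1 - 1/223
= 1 - 1/223 = 222/223

Sum = 222/223


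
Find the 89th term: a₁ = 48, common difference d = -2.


aₙ = a₁ + (n-1)d
= 48 + (89-1)×-2
= 48 - 176
= -128

a_89 = -128


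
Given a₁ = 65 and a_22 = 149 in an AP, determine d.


d = (aₙ - a₁)/(n-1)
= (149 - 65)/(22-1)
= 84/21 = 4

d = 4


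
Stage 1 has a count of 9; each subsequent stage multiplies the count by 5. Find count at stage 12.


aₙ = a₁·r^(n-1)
= 9×5^11
= 9×48828125
= 439453125

a_12 = 439453125


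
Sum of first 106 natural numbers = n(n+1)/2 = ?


n(n+1)/2 = 106×107/2 = 11342/2 = 5671

Σk = 5671


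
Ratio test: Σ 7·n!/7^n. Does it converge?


aₙ = 7·n!/7^n
a_{n+1}/aₙ = (n+1)!/7^(n+1) × 7^n/n!  (constant 7 cancels)
= (n+1)/7
L = lim(n→∞) (n+1)/7 = ∞
L > 1 → series DIVERGES

Diverges (ratio test: L = ∞ > 1)


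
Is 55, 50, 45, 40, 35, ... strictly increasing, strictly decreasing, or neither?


Differences: -5, -5, -5, -5
All differences < 0 → strictly DECREASING

Monotonically decreasing


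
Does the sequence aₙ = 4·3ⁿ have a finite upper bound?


aₙ = 4·3ⁿ → as n→∞, aₙ→∞ (since base 3 > 1)
No finite upper bound exists
The sequence is UNBOUNDED

Unbounded (aₙ → ∞ as n → ∞)


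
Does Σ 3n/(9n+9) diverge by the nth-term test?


lim(n→∞) 3n/(9n+9) = 3/9 = 1/3  (divide numerator and denominator by n)
lim aₙ = 1/3 ≠ 0 → series DIVERGES

Diverges (lim aₙ = 1/3 ≠ 0)


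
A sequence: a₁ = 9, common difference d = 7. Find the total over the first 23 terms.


aₙ = 9 + (23-1)×7 = 163
Sₙ = n(a₁+aₙ)/2 = 23×(9+163)/2
= 23×172/2 = 1978

S_23 = 1978


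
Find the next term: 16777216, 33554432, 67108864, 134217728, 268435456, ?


Pattern: powers of 2: 2ⁿ
Terms: 16777216, 33554432, 67108864, 134217728, 268435456
Next term = 536870912

Next term = 536870912


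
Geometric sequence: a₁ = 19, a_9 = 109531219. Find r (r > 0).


r^(n-1) = aₙ/a₁
r^8 = 109531219/19 = 5764801
r = 5764801^(1/8)
= ±7; taking r > 0 gives r = 7

r = 7


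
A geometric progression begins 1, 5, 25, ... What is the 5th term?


aₙ = a₁·r^(n-1)
= 1×5^4
= 1×625
= 625

a_5 = 625


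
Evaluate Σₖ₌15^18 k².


Σₖ₌15^18 k² = Σₖ₌₁^18 k² − Σₖ₌₁^14 k²
= 18·19·37/6 − 14·15·29/6
= 2109 − 1015 = 1094

Σk² = 1094


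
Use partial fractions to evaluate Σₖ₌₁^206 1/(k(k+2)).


1/(k(k+2)) = (1/2)·(1/k - 1/(k+2)) (partial fractions)
Telescoping: Σ = (1/2)·(1 + 1/2 - 1/207 - 1/208) = 64169/86112

Sum = 64169/86112


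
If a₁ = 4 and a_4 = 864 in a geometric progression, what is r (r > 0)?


r^(n-1) = aₙ/a₁
r^3 = 864/4 = 216
r = 216^(1/3)
= 6

r = 6


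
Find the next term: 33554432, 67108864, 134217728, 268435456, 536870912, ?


Pattern: powers of 2: 2ⁿ
Terms: 33554432, 67108864, 134217728, 268435456, 536870912
Next term = 1073741824

Next term = 1073741824


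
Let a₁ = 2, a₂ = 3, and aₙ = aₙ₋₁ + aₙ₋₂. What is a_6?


Computing iteratively: 2, 3, 5, 8, 13, 21
a_6 = 21

a_6 = 21


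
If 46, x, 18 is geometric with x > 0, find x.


GM = √(46×18) = √828 = 28.775

GM = 28.775


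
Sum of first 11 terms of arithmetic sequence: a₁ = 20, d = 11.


aₙ = 20 + (11-1)×11 = 130
Sₙ = n(a₁+aₙ)/2 = 11×(20+130)/2
= 11×150/2 = 825

S_11 = 825


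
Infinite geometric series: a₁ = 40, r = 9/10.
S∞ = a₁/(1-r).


S∞ = a₁/(1-r) = 40/(1 - 9/10)
= 40/(1/10)
= 400

S∞ = 400


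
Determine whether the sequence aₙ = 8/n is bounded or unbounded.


a₁ = 8, a₂ = 8/2, a₃ = 8/3, ...
0 < aₙ ≤ 8 for all n ≥ 1
Lower bound: 0, Upper bound: 8
The sequence IS bounded

Bounded (0 < aₙ ≤ 8)


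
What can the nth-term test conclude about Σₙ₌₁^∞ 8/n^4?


lim(n→∞) 8/n^4 = 0
lim aₙ = 0 → nth-term test is INCONCLUSIVE
(Need other tests; this is actually a convergent p-series with p=4 > 1)

Inconclusive (lim aₙ = 0; need another test)


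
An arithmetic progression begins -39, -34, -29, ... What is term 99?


aₙ = a₁ + (n-1)d
= -39 + (99-1)×5
= -39 + 490
= 451

a_99 = 451


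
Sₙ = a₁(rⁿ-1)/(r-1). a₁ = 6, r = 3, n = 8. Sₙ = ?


Sₙ = 6×(3^8 - 1)/(3 - 1)
= 6×(6561 - 1)/2
= 6×6560/2
= 19680

S_8 = 19680


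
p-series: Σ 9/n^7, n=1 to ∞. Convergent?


p-series test: Σ c/n^p converges if p > 1, diverges if p ≤ 1 (constant c > 0 doesn't affect convergence).
p = 7
7 > 1 → CONVERGES

Converges (p = 7 > 1)


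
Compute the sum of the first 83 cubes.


n(n+1)/2 = 83×84/2 = 3486
Σk³ = 3486² = 12152196

Σk³ = 12152196


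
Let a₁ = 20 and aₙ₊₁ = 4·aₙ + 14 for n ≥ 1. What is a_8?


Computing step by step:
a_1 = 20
a_2 = 94
a_3 = 390
a_4 = 1574
a_5 = 6310
a_6 = 25254
a_7 = 101030
a_8 = 404134


a_8 = 404134


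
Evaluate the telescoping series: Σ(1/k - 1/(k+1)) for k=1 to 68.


Telescoping: adjacent terms cancel.
= 1/1 - 1/69
= 1 - 1/69 = 68/69

Sum = 68/69


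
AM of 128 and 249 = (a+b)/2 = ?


AM = (128 + 249)/2 = 377/2 = 188.5

AM = 188.5


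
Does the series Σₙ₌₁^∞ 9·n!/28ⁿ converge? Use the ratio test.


aₙ = 9·n!/28^n
a_{n+1}/aₙ = (n+1)!/28^(n+1) × 28^n/n!  (constant 9 cancels)
= (n+1)/28
L = lim(n→∞) (n+1)/28 = ∞
L > 1 → series DIVERGES

Diverges (ratio test: L = ∞ > 1)


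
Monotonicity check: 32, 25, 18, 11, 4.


Differences: -7, -7, -7, -7
All differences < 0 → strictly DECREASING

Monotonically decreasing


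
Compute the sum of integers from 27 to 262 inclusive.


Σₖ₌27^262 k = Σₖ₌₁^262 k − Σₖ₌₁^26 k
= 262·263/2 − 26·27/2
= 34453 − 351 = 34102

Σk = 34102


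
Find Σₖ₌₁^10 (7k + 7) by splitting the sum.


Σ(7k+7) = 7·Σk + 7·n
= 7·55 + 7·10
= 385 + 70 = 455

Σ = 455


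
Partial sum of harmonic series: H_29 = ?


H_29 = 1/1 + 1/2 + 1/3 + ... + 1/29
= 9227046511387/2329089562800
≈ 3.9617

H_29 = 9227046511387/2329089562800 ≈ 3.9617


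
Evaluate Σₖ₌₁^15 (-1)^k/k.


S = -1 + 1/2 - 1/3 + 1/4 - 1/5 + 1/6 - 1/7 + 1/8 ± ...
= -0.7254
(Full series converges to -ln(2) ≈ -0.6931)

S_15 = -0.7254


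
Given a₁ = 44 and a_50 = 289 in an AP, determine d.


d = (aₙ - a₁)/(n-1)
= (289 - 44)/(50-1)
= 245/49 = 5

d = 5


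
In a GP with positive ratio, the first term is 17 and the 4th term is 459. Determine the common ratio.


r^(n-1) = aₙ/a₁
r^3 = 459/17 = 27
r = 27^(1/3)
= 3

r = 3


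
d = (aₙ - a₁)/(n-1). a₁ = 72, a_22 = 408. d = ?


d = (aₙ - a₁)/(n-1)
= (408 - 72)/(22-1)
= 336/21 = 16

d = 16


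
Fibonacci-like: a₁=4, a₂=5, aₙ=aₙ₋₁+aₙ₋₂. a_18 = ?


Computing iteratively: 4, 5, 9, 14, 23, 37, 60, 97, 157, 254, 411, 665, ...
a_18 = 11933

a_18 = 11933


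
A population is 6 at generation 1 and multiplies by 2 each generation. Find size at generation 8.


aₙ = a₁·r^(n-1)
= 6×2^7
= 6×128
= 768

a_8 = 768


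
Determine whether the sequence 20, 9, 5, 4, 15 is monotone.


Differences: -11, -4, -1, 11
Difference at position 4 is +11 (> 0) but position 1 is -11 (< 0) — sequence both rises and falls
→ NOT monotonic

Not monotonic


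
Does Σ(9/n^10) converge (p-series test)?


p-series test: Σ c/n^p converges if p > 1, diverges if p ≤ 1 (constant c > 0 doesn't affect convergence).
p = 10
10 > 1 → CONVERGES

Converges (p = 10 > 1)


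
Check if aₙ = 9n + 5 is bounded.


aₙ = 9n + 5 → as n→∞, aₙ→∞
No finite upper bound exists
The sequence is UNBOUNDED

Unbounded (aₙ → ∞ as n → ∞)


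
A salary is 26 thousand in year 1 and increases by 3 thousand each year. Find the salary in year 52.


aₙ = a₁ + (n-1)d
= 26 + (52-1)×3
= 26 + 153
= 179

a_52 = 179


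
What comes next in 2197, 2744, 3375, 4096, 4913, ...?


Pattern: perfect cubes: n³
Terms: 2197, 2744, 3375, 4096, 4913
Next term = 5832

Next term = 5832


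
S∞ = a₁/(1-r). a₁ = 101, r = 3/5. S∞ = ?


S∞ = a₁/(1-r) = 101/(1 - 3/5)
= 101/(2/5)
= 505/2

S∞ = 505/2


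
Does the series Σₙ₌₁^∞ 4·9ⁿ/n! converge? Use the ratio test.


aₙ = 4·9^n/n!
a_{n+1}/aₙ = 9^(n+1)/(n+1)! × n!/9^n  (constant 4 cancels)
= 9/(n+1)
L = lim(n→∞) 9/(n+1) = 0
L < 1 → series CONVERGES

Converges (ratio test: L = 0 < 1)


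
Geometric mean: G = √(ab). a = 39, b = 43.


GM = √(39×43) = √1677 = 40.9512

GM = 40.9512


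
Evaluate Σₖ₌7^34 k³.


Σₖ₌7^34 k³ = [34·35/2]² − [6·7/2]²
= 354025 − 441 = 353584

Σk³ = 353584


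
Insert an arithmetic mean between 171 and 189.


AM = (171 + 189)/2 = 360/2 = 180

AM = 180


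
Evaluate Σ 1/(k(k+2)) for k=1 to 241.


1/(k(k+2)) = (1/2)·(1/k - 1/(k+2)) (partial fractions)
Telescoping: Σ = (1/2)·(1 + 1/2 - 1/242 - 1/243) = 21931/29403

Sum = 21931/29403


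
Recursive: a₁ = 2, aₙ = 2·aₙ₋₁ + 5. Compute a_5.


Computing step by step:
a_1 = 2
a_2 = 9
a_3 = 23
a_4 = 51
a_5 = 107


a_5 = 107


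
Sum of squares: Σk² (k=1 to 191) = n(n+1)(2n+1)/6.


n = 191
n(n+1)(2n+1)/6 = 191×192×383/6
= 14045376/6 = 2340896

Σk² = 2340896


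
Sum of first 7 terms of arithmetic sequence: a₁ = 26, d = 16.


aₙ = 26 + (7-1)×16 = 122
Sₙ = n(a₁+aₙ)/2 = 7×(26+122)/2
= 7×148/2 = 518

S_7 = 518


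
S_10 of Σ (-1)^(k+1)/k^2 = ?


S = 1 - 1/4 + 1/9 - 1/16 + 1/25 - 1/36 + 1/49 - 1/64 ± ...
= 0.818
(Full series converges to +π²/12 ≈ +0.8225)

S_10 = 0.818


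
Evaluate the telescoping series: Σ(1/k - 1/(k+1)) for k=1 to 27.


Telescoping: adjacent terms cancel.
= 1/1 - 1/28
= 1 - 1/28 = 27/28

Sum = 27/28


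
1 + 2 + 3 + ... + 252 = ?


n(n+1)/2 = 252×253/2 = 63756/2 = 31878

Σk = 31878


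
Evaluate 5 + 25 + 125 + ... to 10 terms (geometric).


Sₙ = 5×(5^10 - 1)/(5 - 1)
= 5×(9765625 - 1)/4
= 5×9765624/4
= 12207030

S_10 = 12207030


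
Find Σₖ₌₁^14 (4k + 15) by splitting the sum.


Σ(4k+15) = 4·Σk + 15·n
= 4·105 + 15·14
= 420 + 210 = 630

Σ = 630


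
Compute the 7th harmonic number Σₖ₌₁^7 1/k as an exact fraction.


H_7 = 1/1 + 1/2 + 1/3 + 1/4 + 1/5 + 1/6 + 1/7
= 363/140
≈ 2.5929

H_7 = 363/140 ≈ 2.5929


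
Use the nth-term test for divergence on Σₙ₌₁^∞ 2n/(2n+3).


lim(n→∞) 2n/(2n+3) = 2/2 = 1  (divide numerator and denominator by n)
lim aₙ = 1 ≠ 0 → series DIVERGES

Diverges (lim aₙ = 1 ≠ 0)


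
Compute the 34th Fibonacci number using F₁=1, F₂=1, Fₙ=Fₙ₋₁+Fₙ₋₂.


Fibonacci sequence: 1, 1, 2, 3, 5, 8, 13, 21, 34, 55, 89, ...
F(34) = 5702887

F(34) = 5702887


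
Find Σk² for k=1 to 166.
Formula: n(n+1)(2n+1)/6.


n = 166
n(n+1)(2n+1)/6 = 166×167×333/6
= 9231426/6 = 1538571

Σk² = 1538571


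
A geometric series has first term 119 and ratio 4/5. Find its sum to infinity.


S∞ = a₁/(1-r) = 119/(1 - 4/5)
= 119/(1/5)
= 595

S∞ = 595


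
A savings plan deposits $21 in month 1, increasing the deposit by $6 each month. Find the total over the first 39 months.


aₙ = 21 + (39-1)×6 = 249
Sₙ = n(a₁+aₙ)/2 = 39×(21+249)/2
= 39×270/2 = 5265

S_39 = 5265


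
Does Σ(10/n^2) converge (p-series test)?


p-series test: Σ c/n^p converges if p > 1, diverges if p ≤ 1 (constant c > 0 doesn't affect convergence).
p = 2
2 > 1 → CONVERGES

Converges (p = 2 > 1)


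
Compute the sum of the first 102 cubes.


n(n+1)/2 = 102×103/2 = 5253
Σk³ = 5253² = 27594009

Σk³ = 27594009


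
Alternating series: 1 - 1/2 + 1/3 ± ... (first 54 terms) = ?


S = 1 - 1/2 + 1/3 - 1/4 + 1/5 - 1/6 + 1/7 - 1/8 ± ...
= 0.684
(Full series converges to +ln(2) ≈ +0.6931)

S_54 = 0.684


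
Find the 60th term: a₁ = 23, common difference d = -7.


aₙ = a₁ + (n-1)d
= 23 + (60-1)×-7
= 23 - 413
= -390

a_60 = -390


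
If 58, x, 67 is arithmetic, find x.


AM = (58 + 67)/2 = 125/2 = 62.5

AM = 62.5


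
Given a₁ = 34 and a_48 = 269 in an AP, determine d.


d = (aₙ - a₁)/(n-1)
= (269 - 34)/(48-1)
= 235/47 = 5

d = 5


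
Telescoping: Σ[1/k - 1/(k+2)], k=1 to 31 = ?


Telescoping with gap 2: two head and two tail terms survive.
= (1 + 1/2) - (1/32 + 1/33)
= 3/2 - 1/32 - 1/33 = 1519/1056

Sum = 1519/1056


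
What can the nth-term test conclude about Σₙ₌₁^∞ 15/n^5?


lim(n→∞) 15/n^5 = 0
lim aₙ = 0 → nth-term test is INCONCLUSIVE
(Need other tests; this is actually a convergent p-series with p=5 > 1)

Inconclusive (lim aₙ = 0; need another test)


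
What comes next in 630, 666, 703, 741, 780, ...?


Pattern: triangular numbers: n(n+1)/2
Terms: 630, 666, 703, 741, 780
Next term = 820

Next term = 820


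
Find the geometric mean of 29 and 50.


GM = √(29×50) = √1450 = 38.0789

GM = 38.0789


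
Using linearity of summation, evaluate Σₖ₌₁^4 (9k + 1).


Σ(9k+1) = 9·Σk + 1·n
= 9·10 + 1·4
= 90 + 4 = 94

Σ = 94


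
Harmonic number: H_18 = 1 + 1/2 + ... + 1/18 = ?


H_18 = 1/1 + 1/2 + 1/3 + ... + 1/18
= 14274301/4084080
≈ 3.4951

H_18 = 14274301/4084080 ≈ 3.4951


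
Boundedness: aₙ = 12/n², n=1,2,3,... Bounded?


a₁ = 12, a₂ = 12/4, a₃ = 12/9, ...
0 < aₙ ≤ 12 for all n ≥ 1
The sequence IS bounded

Bounded (0 < aₙ ≤ 12)


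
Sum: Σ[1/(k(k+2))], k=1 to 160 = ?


1/(k(k+2)) = (1/2)·(1/k - 1/(k+2)) (partial fractions)
Telescoping: Σ = (1/2)·(1 + 1/2 - 1/161 - 1/162) = 9700/13041

Sum = 9700/13041


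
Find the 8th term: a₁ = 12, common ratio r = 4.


aₙ = a₁·r^(n-1)
= 12×4^7
= 12×16384
= 196608

a_8 = 196608


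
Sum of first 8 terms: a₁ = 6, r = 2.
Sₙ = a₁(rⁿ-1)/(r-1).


Sₙ = 6×(2^8 - 1)/(2 - 1)
= 6×(256 - 1)/1
= 6×255/1
= 1530

S_8 = 1530


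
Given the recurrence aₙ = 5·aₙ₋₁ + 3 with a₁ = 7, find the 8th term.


Computing step by step:
a_1 = 7
a_2 = 38
a_3 = 193
a_4 = 968
a_5 = 4843
a_6 = 24218
a_7 = 121093
a_8 = 605468


a_8 = 605468


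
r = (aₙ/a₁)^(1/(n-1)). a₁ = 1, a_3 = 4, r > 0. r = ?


r^(n-1) = aₙ/a₁
r^2 = 4/1 = 4
r = 4^(1/2)
= ±2; taking r > 0 gives r = 2

r = 2


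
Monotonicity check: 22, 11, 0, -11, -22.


Differences: -11, -11, -11, -11
All differences < 0 → strictly DECREASING

Monotonically decreasing


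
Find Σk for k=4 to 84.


Σₖ₌4^84 k = Σₖ₌₁^84 k − Σₖ₌₁^3 k
= 84·85/2 − 3·4/2
= 3570 − 6 = 3564

Σk = 3564


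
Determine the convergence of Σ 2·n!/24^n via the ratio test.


aₙ = 2·n!/24^n
a_{n+1}/aₙ = (n+1)!/24^(n+1) × 24^n/n!  (constant 2 cancels)
= (n+1)/24
L = lim(n→∞) (n+1)/24 = ∞
L > 1 → series DIVERGES

Diverges (ratio test: L = ∞ > 1)


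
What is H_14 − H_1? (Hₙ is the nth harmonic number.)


Σₖ₌2^14 1/k = 1/2 + 1/3 + 1/4 + ... + 1/14
= 811373/360360
≈ 2.2516

Sum = 811373/360360 ≈ 2.2516


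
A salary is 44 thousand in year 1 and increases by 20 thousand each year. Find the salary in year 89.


aₙ = a₁ + (n-1)d
= 44 + (89-1)×20
= 44 + 1760
= 1804

a_89 = 1804


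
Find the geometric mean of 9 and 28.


GM = √(9×28) = √252 = 15.8745

GM = 15.8745


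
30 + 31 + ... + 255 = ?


Σₖ₌30^255 k = Σₖ₌₁^255 k − Σₖ₌₁^29 k
= 255·256/2 − 29·30/2
= 32640 − 435 = 32205

Σk = 32205


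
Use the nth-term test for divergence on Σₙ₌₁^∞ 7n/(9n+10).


lim(n→∞) 7n/(9n+10) = 7/9 = 7/9  (divide numerator and denominator by n)
lim aₙ = 7/9 ≠ 0 → series DIVERGES

Diverges (lim aₙ = 7/9 ≠ 0)


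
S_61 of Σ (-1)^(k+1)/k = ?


S = 1 - 1/2 + 1/3 - 1/4 + 1/5 - 1/6 + 1/7 - 1/8 ± ...
= 0.7013
(Full series converges to +ln(2) ≈ +0.6931)

S_61 = 0.7013


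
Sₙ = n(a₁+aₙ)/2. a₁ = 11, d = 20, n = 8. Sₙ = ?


aₙ = 11 + (8-1)×20 = 151
Sₙ = n(a₁+aₙ)/2 = 8×(11+151)/2
= 8×162/2 = 648

S_8 = 648


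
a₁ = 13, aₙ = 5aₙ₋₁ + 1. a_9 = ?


Computing step by step:
a_1 = 13
a_2 = 66
a_3 = 331
a_4 = 1656
a_5 = 8281
a_6 = 41406
a_7 = 207031
a_8 = 1035156
a_9 = 5175781


a_9 = 5175781


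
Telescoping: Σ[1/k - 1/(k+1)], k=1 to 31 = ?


Telescoping: adjacent terms cancel.
= 1/1 - 1/32
= 1 - 1/32 = 31/32

Sum = 31/32


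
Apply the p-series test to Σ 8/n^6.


p-series test: Σ c/n^p converges if p > 1, diverges if p ≤ 1 (constant c > 0 doesn't affect convergence).
p = 6
6 > 1 → CONVERGES

Converges (p = 6 > 1)


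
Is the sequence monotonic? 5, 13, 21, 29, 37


Differences: 8, 8, 8, 8
All differences > 0 → strictly INCREASING

Monotonically increasing


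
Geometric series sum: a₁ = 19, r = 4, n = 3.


Sₙ = 19×(4^3 - 1)/(4 - 1)
= 19×(64 - 1)/3
= 19×63/3
= 399

S_3 = 399


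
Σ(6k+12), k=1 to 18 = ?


Σ(6k+12) = 6·Σk + 12·n
= 6·171 + 12·18
= 1026 + 216 = 1242

Σ = 1242


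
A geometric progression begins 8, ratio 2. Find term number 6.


aₙ = a₁·r^(n-1)
= 8×2^5
= 8×32
= 256

a_6 = 256


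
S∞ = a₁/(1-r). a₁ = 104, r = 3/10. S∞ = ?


S∞ = a₁/(1-r) = 104/(1 - 3/10)
= 104/(7/10)
= 1040/7

S∞ = 1040/7


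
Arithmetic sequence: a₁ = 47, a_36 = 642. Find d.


d = (aₙ - a₁)/(n-1)
= (642 - 47)/(36-1)
= 595/35 = 17

d = 17


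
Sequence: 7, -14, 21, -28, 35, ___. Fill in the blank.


Pattern: alternating sign, magnitude arithmetic (d=7)
Terms: 7, -14, 21, -28, 35
Next term = -42

Next term = -42


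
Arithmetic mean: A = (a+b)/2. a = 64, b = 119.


AM = (64 + 119)/2 = 183/2 = 91.5

AM = 91.5


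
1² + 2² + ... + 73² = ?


n = 73
n(n+1)(2n+1)/6 = 73×74×147/6
= 794094/6 = 132349

Σk² = 132349


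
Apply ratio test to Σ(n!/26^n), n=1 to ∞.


aₙ = n!/26^n
a_{n+1}/aₙ = (n+1)!/26^(n+1) × 26^n/n!
= (n+1)/26
L = lim(n→∞) (n+1)/26 = ∞
L > 1 → series DIVERGES

Diverges (ratio test: L = ∞ > 1)


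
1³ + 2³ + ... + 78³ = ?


n(n+1)/2 = 78×79/2 = 3081
Σk³ = 3081² = 9492561

Σk³ = 9492561


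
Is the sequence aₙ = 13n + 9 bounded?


aₙ = 13n + 9 → as n→∞, aₙ→∞
No finite upper bound exists
The sequence is UNBOUNDED

Unbounded (aₙ → ∞ as n → ∞)


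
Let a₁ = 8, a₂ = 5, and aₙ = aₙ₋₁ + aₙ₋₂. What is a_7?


Computing iteratively: 8, 5, 13, 18, 31, 49, 80
a_7 = 80

a_7 = 80


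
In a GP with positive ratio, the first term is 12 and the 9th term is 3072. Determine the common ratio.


r^(n-1) = aₙ/a₁
r^8 = 3072/12 = 256
r = 256^(1/8)
= ±2; taking r > 0 gives r = 2

r = 2


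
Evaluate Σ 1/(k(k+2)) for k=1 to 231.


1/(k(k+2)) = (1/2)·(1/k - 1/(k+2)) (partial fractions)
Telescoping: Σ = (1/2)·(1 + 1/2 - 1/232 - 1/233) = 80619/108112

Sum = 80619/108112


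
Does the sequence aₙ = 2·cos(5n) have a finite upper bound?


For all n, -1 ≤ cos(5n) ≤ 1, so -2 ≤ 2·cos(5n) ≤ 2
Lower bound: -2, Upper bound: 2
The sequence IS bounded

Bounded (-2 ≤ aₙ ≤ 2)


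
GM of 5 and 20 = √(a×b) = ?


GM = √(5×20) = √100 = 10

GM = 10


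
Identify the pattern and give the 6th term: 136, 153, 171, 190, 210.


Pattern: triangular numbers: n(n+1)/2
Terms: 136, 153, 171, 190, 210
Next term = 231

Next term = 231


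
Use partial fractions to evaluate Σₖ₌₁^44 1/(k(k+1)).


1/(k(k+1)) = 1/k - 1/(k+1) (partial fractions)
Telescoping: Σ = 1 - 1/45 = 44/45

Sum = 44/45


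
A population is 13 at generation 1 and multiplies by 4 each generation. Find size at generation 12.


aₙ = a₁·r^(n-1)
= 13×4^11
= 13×4194304
= 54525952

a_12 = 54525952


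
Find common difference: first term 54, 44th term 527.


d = (aₙ - a₁)/(n-1)
= (527 - 54)/(44-1)
= 473/43 = 11

d = 11


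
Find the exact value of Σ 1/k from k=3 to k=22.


Σₖ₌3^22 1/k = 1/3 + 1/4 + 1/5 + ... + 1/22
= 11333445/5173168
≈ 2.1908

Sum = 11333445/5173168 ≈ 2.1908


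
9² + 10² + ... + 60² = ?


Σₖ₌9^60 k² = Σₖ₌₁^60 k² − Σₖ₌₁^8 k²
= 60·61·121/6 − 8·9·17/6
= 73810 − 204 = 73606

Σk² = 73606


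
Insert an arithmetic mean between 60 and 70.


AM = (60 + 70)/2 = 130/2 = 65

AM = 65


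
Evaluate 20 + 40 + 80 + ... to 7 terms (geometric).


Sₙ = 20×(2^7 - 1)/(2 - 1)
= 20×(128 - 1)/1
= 20×127/1
= 2540

S_7 = 2540


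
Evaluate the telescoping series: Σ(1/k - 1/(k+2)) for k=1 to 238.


Telescoping with gap 2: two head and two tail terms survive.
= (1 + 1/2) - (1/239 + 1/240)
= 3/2 - 1/239 - 1/240 = 85561/57360

Sum = 85561/57360


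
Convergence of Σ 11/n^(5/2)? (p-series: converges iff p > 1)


p-series test: Σ c/n^p converges if p > 1, diverges if p ≤ 1 (constant c > 0 doesn't affect convergence).
p = 5/2
5/2 > 1 → CONVERGES

Converges (p = 5/2 > 1)


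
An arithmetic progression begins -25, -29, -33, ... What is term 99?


aₙ = a₁ + (n-1)d
= -25 + (99-1)×-4
= -25 - 392
= -417

a_99 = -417


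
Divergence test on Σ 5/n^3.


lim(n→∞) 5/n^3 = 0
lim aₙ = 0 → nth-term test is INCONCLUSIVE
(Need other tests; this is actually a convergent p-series with p=3 > 1)

Inconclusive (lim aₙ = 0; need another test)


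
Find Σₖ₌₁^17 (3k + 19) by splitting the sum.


Σ(3k+19) = 3·Σk + 19·n
= 3·153 + 19·17
= 459 + 323 = 782

Σ = 782


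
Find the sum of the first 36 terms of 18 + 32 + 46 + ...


aₙ = 18 + (36-1)×14 = 508
Sₙ = n(a₁+aₙ)/2 = 36×(18+508)/2
= 36×526/2 = 9468

S_36 = 9468


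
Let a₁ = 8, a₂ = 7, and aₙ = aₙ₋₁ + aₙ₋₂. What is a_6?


Computing iteratively: 8, 7, 15, 22, 37, 59
a_6 = 59

a_6 = 59


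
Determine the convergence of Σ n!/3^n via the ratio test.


aₙ = n!/3^n
a_{n+1}/aₙ = (n+1)!/3^(n+1) × 3^n/n!
= (n+1)/3
L = lim(n→∞) (n+1)/3 = ∞
L > 1 → series DIVERGES

Diverges (ratio test: L = ∞ > 1)


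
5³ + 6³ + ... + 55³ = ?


Σₖ₌5^55 k³ = [55·56/2]² − [4·5/2]²
= 2371600 − 100 = 2371500

Σk³ = 2371500


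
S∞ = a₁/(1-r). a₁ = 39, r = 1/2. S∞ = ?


S∞ = a₁/(1-r) = 39/(1 - 1/2)
= 39/(1/2)
= 78

S∞ = 78


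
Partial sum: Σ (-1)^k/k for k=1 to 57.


S = -1 + 1/2 - 1/3 + 1/4 - 1/5 + 1/6 - 1/7 + 1/8 ± ...
= -0.7018
(Full series converges to -ln(2) ≈ -0.6931)

S_57 = -0.7018


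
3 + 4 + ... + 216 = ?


Σₖ₌3^216 k = Σₖ₌₁^216 k − Σₖ₌₁^2 k
= 216·217/2 − 2·3/2
= 23436 − 3 = 23433

Σk = 23433


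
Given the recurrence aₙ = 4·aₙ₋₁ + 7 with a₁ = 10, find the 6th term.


Computing step by step:
a_1 = 10
a_2 = 47
a_3 = 195
a_4 = 787
a_5 = 3155
a_6 = 12627


a_6 = 12627


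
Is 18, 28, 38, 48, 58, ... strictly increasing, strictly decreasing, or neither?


Differences: 10, 10, 10, 10
All differences > 0 → strictly INCREASING

Monotonically increasing


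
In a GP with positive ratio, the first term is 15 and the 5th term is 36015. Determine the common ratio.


r^(n-1) = aₙ/a₁
r^4 = 36015/15 = 2401
r = 2401^(1/4)
= ±7; taking r > 0 gives r = 7

r = 7


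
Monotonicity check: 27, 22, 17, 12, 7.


Differences: -5, -5, -5, -5
All differences < 0 → strictly DECREASING

Monotonically decreasing


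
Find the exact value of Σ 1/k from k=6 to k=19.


Σₖ₌6^19 1/k = 1/6 + 1/7 + 1/8 + ... + 1/19
= 19622959/15519504
≈ 1.2644

Sum = 19622959/15519504 ≈ 1.2644


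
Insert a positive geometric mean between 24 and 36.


GM = √(24×36) = √864 = 29.3939

GM = 29.3939


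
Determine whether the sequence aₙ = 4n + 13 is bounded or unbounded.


aₙ = 4n + 13 → as n→∞, aₙ→∞
No finite upper bound exists
The sequence is UNBOUNDED

Unbounded (aₙ → ∞ as n → ∞)


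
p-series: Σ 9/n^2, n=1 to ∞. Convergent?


p-series test: Σ c/n^p converges if p > 1, diverges if p ≤ 1 (constant c > 0 doesn't affect convergence).
p = 2
2 > 1 → CONVERGES

Converges (p = 2 > 1)


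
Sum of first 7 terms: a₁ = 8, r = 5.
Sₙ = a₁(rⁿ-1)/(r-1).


Sₙ = 8×(5^7 - 1)/(5 - 1)
= 8×(78125 - 1)/4
= 8×78124/4
= 156248

S_7 = 156248


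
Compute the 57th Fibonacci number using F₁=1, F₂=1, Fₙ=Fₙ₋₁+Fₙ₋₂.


Fibonacci sequence: 1, 1, 2, 3, 5, 8, 13, 21, 34, 55, 89, ...
F(57) = 365435296162

F(57) = 365435296162


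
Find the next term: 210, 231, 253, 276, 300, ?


Pattern: triangular numbers: n(n+1)/2
Terms: 210, 231, 253, 276, 300
Next term = 325

Next term = 325


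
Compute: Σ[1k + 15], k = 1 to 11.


Σ(1k+15) = 1·Σk + 15·n
= 1·66 + 15·11
= 66 + 165 = 231

Σ = 231


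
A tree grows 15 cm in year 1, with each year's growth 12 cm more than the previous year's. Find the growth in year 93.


aₙ = a₁ + (n-1)d
= 15 + (93-1)×12
= 15 + 1104
= 1119

a_93 = 1119


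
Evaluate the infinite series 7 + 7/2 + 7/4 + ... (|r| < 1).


S∞ = a₁/(1-r) = 7/(1 - 1/2)
= 7/(1/2)
= 14

S∞ = 14


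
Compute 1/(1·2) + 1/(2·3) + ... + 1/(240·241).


1/(k(k+1)) = 1/k - 1/(k+1) (partial fractions)
Telescoping: Σ = 1 - 1/241 = 240/241

Sum = 240/241


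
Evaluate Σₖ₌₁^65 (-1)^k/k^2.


S = -1 + 1/4 - 1/9 + 1/16 - 1/25 + 1/36 - 1/49 + 1/64 ± ...
= -0.8226
(Full series converges to -π²/12 ≈ -0.8225)

S_65 = -0.8226


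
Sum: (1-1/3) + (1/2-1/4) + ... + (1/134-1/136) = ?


Telescoping with gap 2: two head and two tail terms survive.
= (1 + 1/2) - (1/135 + 1/136)
= 3/2 - 1/135 - 1/136 = 27269/18360

Sum = 27269/18360


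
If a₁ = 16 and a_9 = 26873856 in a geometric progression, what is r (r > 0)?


r^(n-1) = aₙ/a₁
r^8 = 26873856/16 = 1679616
r = 1679616^(1/8)
= ±6; taking r > 0 gives r = 6

r = 6


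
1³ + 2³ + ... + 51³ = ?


n(n+1)/2 = 51×52/2 = 1326
Σk³ = 1326² = 1758276

Σk³ = 1758276


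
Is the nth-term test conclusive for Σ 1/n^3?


lim(n→∞) 1/n^3 = 0
lim aₙ = 0 → nth-term test is INCONCLUSIVE
(Need other tests; this is actually a convergent p-series with p=3 > 1)

Inconclusive (lim aₙ = 0; need another test)


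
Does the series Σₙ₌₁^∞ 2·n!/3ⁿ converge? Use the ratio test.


aₙ = 2·n!/3^n
a_{n+1}/aₙ = (n+1)!/3^(n+1) × 3^n/n!  (constant 2 cancels)
= (n+1)/3
L = lim(n→∞) (n+1)/3 = ∞
L > 1 → series DIVERGES

Diverges (ratio test: L = ∞ > 1)


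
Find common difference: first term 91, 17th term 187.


d = (aₙ - a₁)/(n-1)
= (187 - 91)/(17-1)
= 96/16 = 6

d = 6


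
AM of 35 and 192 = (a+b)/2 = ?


AM = (35 + 192)/2 = 227/2 = 113.5

AM = 113.5


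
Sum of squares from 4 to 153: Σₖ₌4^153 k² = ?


Σₖ₌4^153 k² = Σₖ₌₁^153 k² − Σₖ₌₁^3 k²
= 153·154·307/6 − 3·4·7/6
= 1205589 − 14 = 1205575

Σk² = 1205575


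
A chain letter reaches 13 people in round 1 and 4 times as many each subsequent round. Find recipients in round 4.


aₙ = a₁·r^(n-1)
= 13×4^3
= 13×64
= 832

a_4 = 832


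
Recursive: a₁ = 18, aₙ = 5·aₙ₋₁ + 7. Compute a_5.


Computing step by step:
a_1 = 18
a_2 = 97
a_3 = 492
a_4 = 2467
a_5 = 12342


a_5 = 12342


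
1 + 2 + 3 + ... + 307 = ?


n(n+1)/2 = 307×308/2 = 94556/2 = 47278

Σk = 47278


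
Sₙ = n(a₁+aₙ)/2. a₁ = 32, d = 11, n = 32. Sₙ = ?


aₙ = 32 + (32-1)×11 = 373
Sₙ = n(a₁+aₙ)/2 = 32×(32+373)/2
= 32×405/2 = 6480

S_32 = 6480


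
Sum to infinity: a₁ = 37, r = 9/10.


S∞ = a₁/(1-r) = 37/(1 - 9/10)
= 37/(1/10)
= 370

S∞ = 370


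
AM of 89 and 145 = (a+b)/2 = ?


AM = (89 + 145)/2 = 234/2 = 117

AM = 117


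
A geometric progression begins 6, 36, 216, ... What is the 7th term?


aₙ = a₁·r^(n-1)
= 6×6^6
= 6×46656
= 279936

a_7 = 279936


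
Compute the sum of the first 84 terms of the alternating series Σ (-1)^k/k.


S = -1 + 1/2 - 1/3 + 1/4 - 1/5 + 1/6 - 1/7 + 1/8 ± ...
= -0.6872
(Full series converges to -ln(2) ≈ -0.6931)

S_84 = -0.6872


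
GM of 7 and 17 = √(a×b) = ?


GM = √(7×17) = √119 = 10.9087

GM = 10.9087


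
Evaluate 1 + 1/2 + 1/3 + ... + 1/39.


H_39 = 1/1 + 1/2 + 1/3 + ... + 1/39
= 2066035355155033/485721041551200
≈ 4.2535

H_39 = 2066035355155033/485721041551200 ≈ 4.2535


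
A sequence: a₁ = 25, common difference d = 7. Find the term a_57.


aₙ = a₁ + (n-1)d
= 25 + (57-1)×7
= 25 + 392
= 417

a_57 = 417


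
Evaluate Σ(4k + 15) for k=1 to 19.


Σ(4k+15) = 4·Σk + 15·n
= 4·190 + 15·19
= 760 + 285 = 1045

Σ = 1045


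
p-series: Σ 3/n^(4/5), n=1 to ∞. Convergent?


p-series test: Σ c/n^p converges if p > 1, diverges if p ≤ 1 (constant c > 0 doesn't affect convergence).
p = 4/5
4/5 ≤ 1 → DIVERGES

Diverges (p = 4/5 ≤ 1)


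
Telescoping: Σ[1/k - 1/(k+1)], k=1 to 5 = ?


Telescoping: adjacent terms cancel.
= 1/1 - 1/6
= 1 - 1/6 = 5/6

Sum = 5/6


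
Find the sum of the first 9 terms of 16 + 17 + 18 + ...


aₙ = 16 + (9-1)×1 = 24
Sₙ = n(a₁+aₙ)/2 = 9×(16+24)/2
= 9×40/2 = 180

S_9 = 180


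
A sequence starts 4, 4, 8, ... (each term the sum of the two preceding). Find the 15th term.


Computing iteratively: 4, 4, 8, 12, 20, 32, 52, 84, 136, 220, 356, 576, ...
a_15 = 2440

a_15 = 2440


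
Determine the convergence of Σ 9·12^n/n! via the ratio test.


aₙ = 9·12^n/n!
a_{n+1}/aₙ = 12^(n+1)/(n+1)! × n!/12^n  (constant 9 cancels)
= 12/(n+1)
L = lim(n→∞) 12/(n+1) = 0
L < 1 → series CONVERGES

Converges (ratio test: L = 0 < 1)


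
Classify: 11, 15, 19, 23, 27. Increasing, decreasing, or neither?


Differences: 4, 4, 4, 4
All differences > 0 → strictly INCREASING

Monotonically increasing


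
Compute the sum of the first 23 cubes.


n(n+1)/2 = 23×24/2 = 276
Σk³ = 276² = 76176

Σk³ = 76176


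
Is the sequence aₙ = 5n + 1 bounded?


aₙ = 5n + 1 → as n→∞, aₙ→∞
No finite upper bound exists
The sequence is UNBOUNDED

Unbounded (aₙ → ∞ as n → ∞)


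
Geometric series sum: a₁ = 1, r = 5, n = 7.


Sₙ = 1×(5^7 - 1)/(5 - 1)
= 1×(78125 - 1)/4
= 1×78124/4
= 19531

S_7 = 19531


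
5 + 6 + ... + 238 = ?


Σₖ₌5^238 k = Σₖ₌₁^238 k − Σₖ₌₁^4 k
= 238·239/2 − 4·5/2
= 28441 − 10 = 28431

Σk = 28431


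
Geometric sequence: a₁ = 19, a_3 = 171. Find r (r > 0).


r^(n-1) = aₙ/a₁
r^2 = 171/19 = 9
r = 9^(1/2)
= ±3; taking r > 0 gives r = 3

r = 3


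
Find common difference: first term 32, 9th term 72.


d = (aₙ - a₁)/(n-1)
= (72 - 32)/(9-1)
= 40/8 = 5

d = 5


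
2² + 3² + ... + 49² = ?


Σₖ₌2^49 k² = Σₖ₌₁^49 k² − Σₖ₌₁^1 k²
= 49·50·99/6 − 1·2·3/6
= 40425 − 1 = 40424

Σk² = 40424


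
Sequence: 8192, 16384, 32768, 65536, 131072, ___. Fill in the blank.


Pattern: powers of 2: 2ⁿ
Terms: 8192, 16384, 32768, 65536, 131072
Next term = 262144

Next term = 262144


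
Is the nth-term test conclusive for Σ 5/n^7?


lim(n→∞) 5/n^7 = 0
lim aₙ = 0 → nth-term test is INCONCLUSIVE
(Need other tests; this is actually a convergent p-series with p=7 > 1)

Inconclusive (lim aₙ = 0; need another test)


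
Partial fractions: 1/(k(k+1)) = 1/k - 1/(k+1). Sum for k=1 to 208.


1/(k(k+1)) = 1/k - 1/(k+1) (partial fractions)
Telescoping: Σ = 1 - 1/209 = 208/209

Sum = 208/209


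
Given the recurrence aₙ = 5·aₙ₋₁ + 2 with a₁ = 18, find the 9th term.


Computing step by step:
a_1 = 18
a_2 = 92
a_3 = 462
a_4 = 2312
a_5 = 11562
a_6 = 57812
a_7 = 289062
a_8 = 1445312
a_9 = 7226562


a_9 = 7226562


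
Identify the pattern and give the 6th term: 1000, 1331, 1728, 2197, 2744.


Pattern: perfect cubes: n³
Terms: 1000, 1331, 1728, 2197, 2744
Next term = 3375

Next term = 3375


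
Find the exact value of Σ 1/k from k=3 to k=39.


Σₖ₌3^39 1/k = 1/3 + 1/4 + 1/5 + ... + 1/39
= 1337453792828233/485721041551200
≈ 2.7535

Sum = 1337453792828233/485721041551200 ≈ 2.7535


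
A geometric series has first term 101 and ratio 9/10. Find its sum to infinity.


S∞ = a₁/(1-r) = 101/(1 - 9/10)
= 101/(1/10)
= 1010

S∞ = 1010


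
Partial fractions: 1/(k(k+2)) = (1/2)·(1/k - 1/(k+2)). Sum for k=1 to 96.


1/(k(k+2)) = (1/2)·(1/k - 1/(k+2)) (partial fractions)
Telescoping: Σ = (1/2)·(1 + 1/2 - 1/97 - 1/98) = 3516/4753

Sum = 3516/4753


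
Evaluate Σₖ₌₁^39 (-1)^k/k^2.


S = -1 + 1/4 - 1/9 + 1/16 - 1/25 + 1/36 - 1/49 + 1/64 ± ...
= -0.8228
(Full series converges to -π²/12 ≈ -0.8225)

S_39 = -0.8228


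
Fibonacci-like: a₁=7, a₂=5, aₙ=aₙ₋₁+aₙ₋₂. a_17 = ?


Computing iteratively: 7, 5, 12, 17, 29, 46, 75, 121, 196, 317, 513, 830, ...
a_17 = 9205

a_17 = 9205


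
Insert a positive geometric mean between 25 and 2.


GM = √(25×2) = √50 = 7.0711

GM = 7.0711


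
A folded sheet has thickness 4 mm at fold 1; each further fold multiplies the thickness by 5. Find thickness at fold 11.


aₙ = a₁·r^(n-1)
= 4×5^10
= 4×9765625
= 39062500

a_11 = 39062500


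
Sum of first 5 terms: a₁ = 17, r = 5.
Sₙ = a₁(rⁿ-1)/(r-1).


Sₙ = 17×(5^5 - 1)/(5 - 1)
= 17×(3125 - 1)/4
= 17×3124/4
= 13277

S_5 = 13277


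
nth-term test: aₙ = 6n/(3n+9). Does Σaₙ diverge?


lim(n→∞) 6n/(3n+9) = 6/3 = 2  (divide numerator and denominator by n)
lim aₙ = 2 ≠ 0 → series DIVERGES

Diverges (lim aₙ = 2 ≠ 0)


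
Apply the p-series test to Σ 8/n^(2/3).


p-series test: Σ c/n^p converges if p > 1, diverges if p ≤ 1 (constant c > 0 doesn't affect convergence).
p = 2/3
2/3 ≤ 1 → DIVERGES

Diverges (p = 2/3 ≤ 1)


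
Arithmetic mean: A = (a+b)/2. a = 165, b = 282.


AM = (165 + 282)/2 = 447/2 = 223.5

AM = 223.5


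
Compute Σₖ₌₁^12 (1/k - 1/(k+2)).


Telescoping with gap 2: two head and two tail terms survive.
= (1 + 1/2) - (1/13 + 1/14)
= 3/2 - 1/13 - 1/14 = 123/91

Sum = 123/91


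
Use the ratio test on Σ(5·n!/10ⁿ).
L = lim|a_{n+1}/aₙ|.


aₙ = 5·n!/10^n
a_{n+1}/aₙ = (n+1)!/10^(n+1) × 10^n/n!  (constant 5 cancels)
= (n+1)/10
L = lim(n→∞) (n+1)/10 = ∞
L > 1 → series DIVERGES

Diverges (ratio test: L = ∞ > 1)


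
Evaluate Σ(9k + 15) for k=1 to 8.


Σ(9k+15) = 9·Σk + 15·n
= 9·36 + 15·8
= 324 + 120 = 444

Σ = 444


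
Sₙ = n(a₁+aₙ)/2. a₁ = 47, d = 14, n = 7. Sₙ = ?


aₙ = 47 + (7-1)×14 = 131
Sₙ = n(a₁+aₙ)/2 = 7×(47+131)/2
= 7×178/2 = 623

S_7 = 623


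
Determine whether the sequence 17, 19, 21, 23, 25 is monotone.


Differences: 2, 2, 2, 2
All differences > 0 → strictly INCREASING

Monotonically increasing


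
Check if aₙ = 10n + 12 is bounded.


aₙ = 10n + 12 → as n→∞, aₙ→∞
No finite upper bound exists
The sequence is UNBOUNDED

Unbounded (aₙ → ∞ as n → ∞)


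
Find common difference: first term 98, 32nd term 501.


d = (aₙ - a₁)/(n-1)
= (501 - 98)/(32-1)
= 403/31 = 13

d = 13


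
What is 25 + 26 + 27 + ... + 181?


Σₖ₌25^181 k = Σₖ₌₁^181 k − Σₖ₌₁^24 k
= 181·182/2 − 24·25/2
= 16471 − 300 = 16171

Σk = 16171


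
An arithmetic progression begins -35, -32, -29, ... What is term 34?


aₙ = a₁ + (n-1)d
= -35 + (34-1)×3
= -35 + 99
= 64

a_34 = 64


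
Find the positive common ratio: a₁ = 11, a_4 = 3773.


r^(n-1) = aₙ/a₁
r^3 = 3773/11 = 343
r = 343^(1/3)
= 7

r = 7


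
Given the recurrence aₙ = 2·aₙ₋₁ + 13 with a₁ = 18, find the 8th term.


Computing step by step:
a_1 = 18
a_2 = 49
a_3 = 111
a_4 = 235
a_5 = 483
a_6 = 979
a_7 = 1971
a_8 = 3955


a_8 = 3955


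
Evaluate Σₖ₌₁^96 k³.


n(n+1)/2 = 96×97/2 = 4656
Σk³ = 4656² = 21678336

Σk³ = 21678336


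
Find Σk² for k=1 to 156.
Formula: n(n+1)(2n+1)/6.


n = 156
n(n+1)(2n+1)/6 = 156×157×313/6
= 7665996/6 = 1277666

Σk² = 1277666


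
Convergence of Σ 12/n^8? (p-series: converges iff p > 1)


p-series test: Σ c/n^p converges if p > 1, diverges if p ≤ 1 (constant c > 0 doesn't affect convergence).
p = 8
8 > 1 → CONVERGES

Converges (p = 8 > 1)


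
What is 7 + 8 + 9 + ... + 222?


Σₖ₌7^222 k = Σₖ₌₁^222 k − Σₖ₌₁^6 k
= 222·223/2 − 6·7/2
= 24753 − 21 = 24732

Σk = 24732
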